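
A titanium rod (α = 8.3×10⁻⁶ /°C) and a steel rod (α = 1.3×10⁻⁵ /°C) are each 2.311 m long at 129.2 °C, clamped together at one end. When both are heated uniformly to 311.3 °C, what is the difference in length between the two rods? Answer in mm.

ΔT = 182.1 K
titanium: ΔL = 8.3×10⁻⁶ × 2.311 m × 182.1 = 3.4929×10⁻³ m = 3.4929 mm
steel: ΔL = 1.3×10⁻⁵ × 2.311 m × 182.1 = 5.4708×10⁻³ m = 5.4708 mm
difference = 5.4708 − 3.4929 = 1.9779 mm

1.98 mm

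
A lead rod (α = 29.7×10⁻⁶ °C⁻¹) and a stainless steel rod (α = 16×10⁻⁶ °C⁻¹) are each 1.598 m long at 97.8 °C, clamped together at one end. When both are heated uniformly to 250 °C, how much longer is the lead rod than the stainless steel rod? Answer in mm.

3.33 mm

ΔT = 152.2 K
lead: ΔL = 29.7×10⁻⁶ × 1.598 m × 152.2 = 7.2235×10⁻³ m = 7.2235 mm
stainless steel: ΔL = 16×10⁻⁶ × 1.598 m × 152.2 = 3.8914×10⁻³ m = 3.8914 mm
difference = 7.2235 − 3.8914 = 3.3321 mm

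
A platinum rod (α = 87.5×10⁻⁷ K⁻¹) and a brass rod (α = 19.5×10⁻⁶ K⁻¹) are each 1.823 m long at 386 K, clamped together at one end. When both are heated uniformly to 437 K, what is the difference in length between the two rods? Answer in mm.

0.999 mm

ΔT = 51 K
platinum: ΔL = 87.5×10⁻⁷ × 1.823 m × 51 = 8.1351×10⁻⁴ m = 0.81351 mm
brass: ΔL = 19.5×10⁻⁶ × 1.823 m × 51 = 1.8130×10⁻³ m = 1.8130 mm
difference = 1.8130 − 0.81351 = 0.99949 mm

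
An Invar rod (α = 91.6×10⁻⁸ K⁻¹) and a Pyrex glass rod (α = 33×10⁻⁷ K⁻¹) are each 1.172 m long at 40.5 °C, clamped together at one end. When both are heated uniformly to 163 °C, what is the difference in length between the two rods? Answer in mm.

ΔT = 122.5 K
Invar: ΔL = 91.6×10⁻⁸ × 1.172 m × 122.5 = 1.3151×10⁻⁴ m = 0.13151 mm
Pyrex glass: ΔL = 33×10⁻⁷ × 1.172 m × 122.5 = 4.7378×10⁻⁴ m = 0.47378 mm
difference = 0.47378 − 0.13151 = 0.34227 mm

0.342 mm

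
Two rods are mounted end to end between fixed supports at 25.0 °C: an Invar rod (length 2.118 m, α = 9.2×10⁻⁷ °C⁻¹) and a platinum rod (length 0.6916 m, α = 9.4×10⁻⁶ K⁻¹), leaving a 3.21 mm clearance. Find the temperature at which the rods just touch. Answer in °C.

Gap closes when ΔL₁ + ΔL₂ = 3.21 mm = 3.21×10⁻³ m
(α₁L₁ + α₂L₂)ΔT = g
α₁L₁ + α₂L₂ = 9.2×10⁻⁷×2.118 + 9.4×10⁻⁶×0.6916 = 8.4496×10⁻⁶ m/K
ΔT = 3.21×10⁻³ / 8.4496×10⁻⁶ = 379.90 K
T = 25.0 + 379.90 = 404.90 °C

T = 405 °C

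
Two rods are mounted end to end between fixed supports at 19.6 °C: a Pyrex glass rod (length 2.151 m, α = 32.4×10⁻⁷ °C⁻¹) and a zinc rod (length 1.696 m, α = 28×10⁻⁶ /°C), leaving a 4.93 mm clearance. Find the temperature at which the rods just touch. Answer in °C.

T = 110 °C

α₁L₁ = 6.96924×10⁻⁶ m/K, α₂L₂ = 4.7488×10⁻⁵ m/K → total 5.445724×10⁻⁵ m/K
ΔT = g/(α₁L₁+α₂L₂) = 4.93×10⁻³ / 5.445724×10⁻⁵ = 90.53 K
T = 19.6 + 90.53 = 110.13 °C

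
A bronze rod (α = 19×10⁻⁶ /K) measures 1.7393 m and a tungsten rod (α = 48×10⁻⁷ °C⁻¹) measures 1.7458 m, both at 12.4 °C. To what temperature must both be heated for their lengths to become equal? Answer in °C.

T = 275.9 °C

L₁(1 + α₁ΔT) = L₂(1 + α₂ΔT) ⇒ ΔT = (L₂ − L₁)/(α₁L₁ − α₂L₂)
L₂ − L₁ = 1.7458 − 1.7393 = 6.50×10⁻³ m
α₁L₁ − α₂L₂ = 19×10⁻⁶×1.7393 − 48×10⁻⁷×1.7458 = 2.466686×10⁻⁵ m/K
ΔT = 6.50×10⁻³ / 2.466686×10⁻⁵ = 263.511 K
T = 12.4 + 263.511 = 275.911 °C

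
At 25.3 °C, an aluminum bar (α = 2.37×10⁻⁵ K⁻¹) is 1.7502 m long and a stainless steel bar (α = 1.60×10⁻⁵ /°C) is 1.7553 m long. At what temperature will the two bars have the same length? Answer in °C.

T = 406.0 °C

Equal length when α₁L₁ΔT − α₂L₂ΔT = L₂ − L₁ = 5.10×10⁻³ m
α₁L₁ = 4.147974×10⁻⁵, α₂L₂ = 2.80848×10⁻⁵ → Δ(αL) = 1.339494×10⁻⁵ m/K
ΔT = 5.10×10⁻³ / 1.339494×10⁻⁵ = 380.741 K, so T = 25.3 + 380.741 = 406.041 °C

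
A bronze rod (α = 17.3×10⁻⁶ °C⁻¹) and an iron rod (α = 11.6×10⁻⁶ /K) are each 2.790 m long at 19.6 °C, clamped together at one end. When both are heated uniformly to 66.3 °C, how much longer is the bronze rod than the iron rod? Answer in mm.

0.743 mm

ΔT = 46.7 K
bronze: ΔL = 17.3×10⁻⁶ × 2.790 m × 46.7 = 2.2541×10⁻³ m = 2.2541 mm
iron: ΔL = 11.6×10⁻⁶ × 2.790 m × 46.7 = 1.5114×10⁻³ m = 1.5114 mm
difference = 2.2541 − 1.5114 = 0.7427 mm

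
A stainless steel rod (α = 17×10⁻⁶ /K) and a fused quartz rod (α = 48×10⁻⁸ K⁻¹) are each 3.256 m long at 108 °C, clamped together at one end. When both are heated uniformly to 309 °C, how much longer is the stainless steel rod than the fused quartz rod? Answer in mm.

ΔT = 201 K
stainless steel: ΔL = 17×10⁻⁶ × 3.256 m × 201 = 1.1126×10⁻² m = 11.126 mm
fused quartz: ΔL = 48×10⁻⁸ × 3.256 m × 201 = 3.1414×10⁻⁴ m = 0.31414 mm
difference = 11.126 − 0.31414 = 10.81186 mm

10.8 mm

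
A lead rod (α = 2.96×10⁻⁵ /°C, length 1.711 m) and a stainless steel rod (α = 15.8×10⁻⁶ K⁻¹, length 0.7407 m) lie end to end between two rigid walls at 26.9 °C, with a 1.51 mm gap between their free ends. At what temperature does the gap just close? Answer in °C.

Gap closes when ΔL₁ + ΔL₂ = 1.51 mm = 1.51×10⁻³ m
(α₁L₁ + α₂L₂)ΔT = g
α₁L₁ + α₂L₂ = 2.96×10⁻⁵×1.711 + 15.8×10⁻⁶×0.7407 = 6.234866×10⁻⁵ m/K
ΔT = 1.51×10⁻³ / 6.234866×10⁻⁵ = 24.219 K
T = 26.9 + 24.219 = 51.119 °C

T = 51.1 °C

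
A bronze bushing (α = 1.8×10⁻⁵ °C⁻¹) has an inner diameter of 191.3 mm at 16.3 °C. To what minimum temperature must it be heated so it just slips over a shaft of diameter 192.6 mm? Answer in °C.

Required Δd = 192.6 − 191.3 = 1.3 mm
Δd = αd₀ΔT ⇒ ΔT = Δd/(αd₀) = 1.3 / (1.8×10⁻⁵ × 191.3) = 377.53 K
T_min = 16.3 + 377.53 = 393.83 °C

T = 394 °C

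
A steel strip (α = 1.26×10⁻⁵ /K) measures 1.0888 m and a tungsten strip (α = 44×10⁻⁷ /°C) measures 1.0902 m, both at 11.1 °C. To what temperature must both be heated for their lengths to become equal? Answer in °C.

Equal length when α₁L₁ΔT − α₂L₂ΔT = L₂ − L₁ = 1.40×10⁻³ m
α₁L₁ = 1.371888×10⁻⁵, α₂L₂ = 4.79688×10⁻⁶ → Δ(αL) = 8.922×10⁻⁶ m/K
ΔT = 1.40×10⁻³ / 8.922×10⁻⁶ = 156.915 K, so T = 11.1 + 156.915 = 168.015 °C

T = 168.0 °C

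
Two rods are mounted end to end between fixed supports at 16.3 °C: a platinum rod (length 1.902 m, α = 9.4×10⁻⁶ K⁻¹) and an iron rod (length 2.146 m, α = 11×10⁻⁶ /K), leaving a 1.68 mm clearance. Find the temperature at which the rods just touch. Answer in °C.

T = 56.8 °C

Gap closes when ΔL₁ + ΔL₂ = 1.68 mm = 1.68×10⁻³ m
(α₁L₁ + α₂L₂)ΔT = g
α₁L₁ + α₂L₂ = 9.4×10⁻⁶×1.902 + 11×10⁻⁶×2.146 = 4.14848×10⁻⁵ m/K
ΔT = 1.68×10⁻³ / 4.14848×10⁻⁵ = 40.497 K
T = 16.3 + 40.497 = 56.797 °C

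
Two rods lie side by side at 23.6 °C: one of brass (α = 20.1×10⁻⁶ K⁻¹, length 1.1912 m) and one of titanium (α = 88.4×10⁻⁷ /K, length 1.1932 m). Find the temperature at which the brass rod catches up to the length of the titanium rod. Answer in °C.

T = 172.9 °C

L₁(1 + α₁ΔT) = L₂(1 + α₂ΔT) ⇒ ΔT = (L₂ − L₁)/(α₁L₁ − α₂L₂)
L₂ − L₁ = 1.1932 − 1.1912 = 2.00×10⁻³ m
α₁L₁ − α₂L₂ = 20.1×10⁻⁶×1.1912 − 88.4×10⁻⁷×1.1932 = 1.3395232×10⁻⁵ m/K
ΔT = 2.00×10⁻³ / 1.3395232×10⁻⁵ = 149.307 K
T = 23.6 + 149.307 = 172.907 °C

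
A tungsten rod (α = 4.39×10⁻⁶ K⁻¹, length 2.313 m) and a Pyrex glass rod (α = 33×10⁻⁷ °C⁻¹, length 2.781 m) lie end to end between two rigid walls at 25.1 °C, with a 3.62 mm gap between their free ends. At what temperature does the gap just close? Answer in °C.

T = 212 °C

α₁L₁ = 1.015407×10⁻⁵ m/K, α₂L₂ = 9.1773×10⁻⁶ m/K → total 1.933137×10⁻⁵ m/K
ΔT = g/(α₁L₁+α₂L₂) = 3.62×10⁻³ / 1.933137×10⁻⁵ = 187.26 K
T = 25.1 + 187.26 = 212.36 °C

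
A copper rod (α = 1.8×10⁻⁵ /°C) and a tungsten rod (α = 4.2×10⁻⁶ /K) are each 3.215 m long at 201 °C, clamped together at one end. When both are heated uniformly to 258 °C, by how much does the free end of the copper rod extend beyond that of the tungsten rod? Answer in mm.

ΔT = 57 K
copper: ΔL = 1.8×10⁻⁵ × 3.215 m × 57 = 3.2986×10⁻³ m = 3.2986 mm
tungsten: ΔL = 4.2×10⁻⁶ × 3.215 m × 57 = 7.6967×10⁻⁴ m = 0.76967 mm
difference = 3.2986 − 0.76967 = 2.52893 mm

2.53 mm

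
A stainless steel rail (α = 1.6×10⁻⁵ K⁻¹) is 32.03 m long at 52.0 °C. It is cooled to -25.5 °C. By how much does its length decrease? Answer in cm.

|ΔT| = |-25.5 − 52.0| = 77.5 K
ΔL = αL₀ΔT = (1.6×10⁻⁵)(32.03)(77.5) = 3.97×10⁻² m

ΔL = 3.97 cm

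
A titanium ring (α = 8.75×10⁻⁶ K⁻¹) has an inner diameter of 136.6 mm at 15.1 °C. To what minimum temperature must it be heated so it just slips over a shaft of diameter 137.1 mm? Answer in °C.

Required Δd = 137.1 − 136.6 = 0.5 mm
Δd = αd₀ΔT ⇒ ΔT = Δd/(αd₀) = 0.5 / (8.75×10⁻⁶ × 136.6) = 418.32 K
T_min = 15.1 + 418.32 = 433.42 °C

T = 433 °C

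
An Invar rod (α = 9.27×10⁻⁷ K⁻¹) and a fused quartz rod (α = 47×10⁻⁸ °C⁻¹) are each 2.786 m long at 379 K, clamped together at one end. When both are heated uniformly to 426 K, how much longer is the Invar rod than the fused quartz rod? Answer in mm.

ΔT = 47 K
Invar: ΔL = 9.27×10⁻⁷ × 2.786 m × 47 = 1.2138×10⁻⁴ m = 0.12138 mm
fused quartz: ΔL = 47×10⁻⁸ × 2.786 m × 47 = 6.1543×10⁻⁵ m = 0.061543 mm
difference = 0.12138 − 0.061543 = 0.059837 mm

0.0598 mm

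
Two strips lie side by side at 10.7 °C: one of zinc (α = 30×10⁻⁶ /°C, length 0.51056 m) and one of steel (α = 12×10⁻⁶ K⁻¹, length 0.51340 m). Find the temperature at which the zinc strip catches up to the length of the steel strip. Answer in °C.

L₁(1 + α₁ΔT) = L₂(1 + α₂ΔT) ⇒ ΔT = (L₂ − L₁)/(α₁L₁ − α₂L₂)
L₂ − L₁ = 0.51340 − 0.51056 = 2.84×10⁻³ m
α₁L₁ − α₂L₂ = 30×10⁻⁶×0.51056 − 12×10⁻⁶×0.51340 = 9.156×10⁻⁶ m/K
ΔT = 2.84×10⁻³ / 9.156×10⁻⁶ = 310.179 K
T = 10.7 + 310.179 = 320.879 °C

T = 320.9 °C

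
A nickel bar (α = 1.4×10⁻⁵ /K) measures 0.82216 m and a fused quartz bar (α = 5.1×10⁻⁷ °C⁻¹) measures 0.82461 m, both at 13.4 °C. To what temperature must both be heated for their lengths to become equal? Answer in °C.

L₁(1 + α₁ΔT) = L₂(1 + α₂ΔT) ⇒ ΔT = (L₂ − L₁)/(α₁L₁ − α₂L₂)
L₂ − L₁ = 0.82461 − 0.82216 = 2.45×10⁻³ m
α₁L₁ − α₂L₂ = 1.4×10⁻⁵×0.82216 − 5.1×10⁻⁷×0.82461 = 1.10896889×10⁻⁵ m/K
ΔT = 2.45×10⁻³ / 1.10896889×10⁻⁵ = 220.926 K
T = 13.4 + 220.926 = 234.326 °C

T = 234.3 °C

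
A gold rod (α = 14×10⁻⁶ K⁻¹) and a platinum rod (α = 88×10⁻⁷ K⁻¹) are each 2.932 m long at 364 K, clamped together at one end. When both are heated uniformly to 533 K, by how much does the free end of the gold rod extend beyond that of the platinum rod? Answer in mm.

ΔT = 169 K
gold: ΔL = 14×10⁻⁶ × 2.932 m × 169 = 6.9371×10⁻³ m = 6.9371 mm
platinum: ΔL = 88×10⁻⁷ × 2.932 m × 169 = 4.3605×10⁻³ m = 4.3605 mm
difference = 6.9371 − 4.3605 = 2.5766 mm

2.58 mm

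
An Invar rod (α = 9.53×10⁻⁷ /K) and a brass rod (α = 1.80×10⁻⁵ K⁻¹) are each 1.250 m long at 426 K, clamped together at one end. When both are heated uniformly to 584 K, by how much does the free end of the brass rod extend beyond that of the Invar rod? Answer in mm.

3.37 mm

ΔT = 158 K
Invar: ΔL = 9.53×10⁻⁷ × 1.250 m × 158 = 1.8822×10⁻⁴ m = 0.18822 mm
brass: ΔL = 1.80×10⁻⁵ × 1.250 m × 158 = 3.5550×10⁻³ m = 3.5550 mm
difference = 3.5550 − 0.18822 = 3.36678 mm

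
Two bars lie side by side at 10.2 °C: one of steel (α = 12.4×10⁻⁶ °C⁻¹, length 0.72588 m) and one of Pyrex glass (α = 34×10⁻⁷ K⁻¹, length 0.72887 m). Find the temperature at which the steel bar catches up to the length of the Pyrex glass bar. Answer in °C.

Equal length when α₁L₁ΔT − α₂L₂ΔT = L₂ − L₁ = 2.99×10⁻³ m
α₁L₁ = 9.000912×10⁻⁶, α₂L₂ = 2.478158×10⁻⁶ → Δ(αL) = 6.522754×10⁻⁶ m/K
ΔT = 2.99×10⁻³ / 6.522754×10⁻⁶ = 458.395 K, so T = 10.2 + 458.395 = 468.595 °C

T = 468.6 °C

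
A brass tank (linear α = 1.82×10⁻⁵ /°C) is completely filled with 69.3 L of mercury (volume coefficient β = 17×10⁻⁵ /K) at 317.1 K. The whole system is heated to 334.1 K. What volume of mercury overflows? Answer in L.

The tank also expands: β_container ≈ 3α = 5.46×10⁻⁵ /K
Net overflow = V₀(β_liq − 3α_cont)ΔT
β − 3α = 1.70×10⁻⁴ − 5.46×10⁻⁵ = 1.154×10⁻⁴ /K; ΔT = 17.0 K
ΔV = 69.3 × 1.154×10⁻⁴ × 17.0 = 0.136 L

0.136 L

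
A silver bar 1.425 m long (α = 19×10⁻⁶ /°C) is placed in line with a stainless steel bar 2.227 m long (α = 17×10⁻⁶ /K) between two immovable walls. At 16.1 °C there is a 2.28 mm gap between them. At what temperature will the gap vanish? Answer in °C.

T = 51.2 °C

α₁L₁ = 2.7075×10⁻⁵ m/K, α₂L₂ = 3.7859×10⁻⁵ m/K → total 6.4934×10⁻⁵ m/K
ΔT = g/(α₁L₁+α₂L₂) = 2.28×10⁻³ / 6.4934×10⁻⁵ = 35.113 K
T = 16.1 + 35.113 = 51.213 °C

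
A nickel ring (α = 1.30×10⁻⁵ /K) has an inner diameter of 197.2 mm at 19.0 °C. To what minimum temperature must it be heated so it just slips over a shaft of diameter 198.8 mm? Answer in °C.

T = 643 °C

Required Δd = 198.8 − 197.2 = 1.6 mm
Δd = αd₀ΔT ⇒ ΔT = Δd/(αd₀) = 1.6 / (1.30×10⁻⁵ × 197.2) = 624.12 K
T_min = 19.0 + 624.12 = 643.12 °C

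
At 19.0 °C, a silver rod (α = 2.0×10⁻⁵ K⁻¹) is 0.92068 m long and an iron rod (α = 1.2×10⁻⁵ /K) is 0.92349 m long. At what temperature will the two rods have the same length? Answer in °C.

Equal length when α₁L₁ΔT − α₂L₂ΔT = L₂ − L₁ = 2.81×10⁻³ m
α₁L₁ = 1.84136×10⁻⁵, α₂L₂ = 1.108188×10⁻⁵ → Δ(αL) = 7.33172×10⁻⁶ m/K
ΔT = 2.81×10⁻³ / 7.33172×10⁻⁶ = 383.266 K, so T = 19.0 + 383.266 = 402.266 °C

T = 402.3 °C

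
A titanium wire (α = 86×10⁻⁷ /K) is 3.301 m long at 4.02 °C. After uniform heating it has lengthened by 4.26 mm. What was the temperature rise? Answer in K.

ΔT = 150 K

ΔL = αL₀ΔT ⇒ ΔT = ΔL / (αL₀)
ΔT = 4.26×10⁻³ m / (86×10⁻⁷ × 3.301 m) = 150.06 K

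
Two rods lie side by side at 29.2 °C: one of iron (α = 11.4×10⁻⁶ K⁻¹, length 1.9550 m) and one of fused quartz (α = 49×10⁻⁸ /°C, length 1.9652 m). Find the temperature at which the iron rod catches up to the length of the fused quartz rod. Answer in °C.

Equal length when α₁L₁ΔT − α₂L₂ΔT = L₂ − L₁ = 1.02×10⁻² m
α₁L₁ = 2.2287×10⁻⁵, α₂L₂ = 9.62948×10⁻⁷ → Δ(αL) = 2.1324052×10⁻⁵ m/K
ΔT = 1.02×10⁻² / 2.1324052×10⁻⁵ = 478.333 K, so T = 29.2 + 478.333 = 507.533 °C

T = 507.5 °C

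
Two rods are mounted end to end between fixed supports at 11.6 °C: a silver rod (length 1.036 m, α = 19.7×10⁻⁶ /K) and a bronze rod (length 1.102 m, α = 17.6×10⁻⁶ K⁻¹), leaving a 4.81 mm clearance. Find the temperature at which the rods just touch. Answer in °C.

T = 132 °C

α₁L₁ = 2.04092×10⁻⁵ m/K, α₂L₂ = 1.93952×10⁻⁵ m/K → total 3.98044×10⁻⁵ m/K
ΔT = g/(α₁L₁+α₂L₂) = 4.81×10⁻³ / 3.98044×10⁻⁵ = 120.84 K
T = 11.6 + 120.84 = 132.44 °C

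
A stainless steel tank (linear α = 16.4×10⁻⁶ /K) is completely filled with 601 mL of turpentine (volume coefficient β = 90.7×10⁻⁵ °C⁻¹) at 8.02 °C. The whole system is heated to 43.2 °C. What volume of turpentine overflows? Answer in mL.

The tank also expands: β_container ≈ 3α = 4.92×10⁻⁵ /K
Net overflow = V₀(β_liq − 3α_cont)ΔT
β − 3α = 9.07×10⁻⁴ − 4.92×10⁻⁵ = 8.578×10⁻⁴ /K; ΔT = 35.18 K
ΔV = 601 × 8.578×10⁻⁴ × 35.18 = 18.1 mL

18.1 mL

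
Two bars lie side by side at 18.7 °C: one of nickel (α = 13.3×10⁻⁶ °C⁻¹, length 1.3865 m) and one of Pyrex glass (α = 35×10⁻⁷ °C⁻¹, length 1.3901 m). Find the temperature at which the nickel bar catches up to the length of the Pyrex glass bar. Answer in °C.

L₁(1 + α₁ΔT) = L₂(1 + α₂ΔT) ⇒ ΔT = (L₂ − L₁)/(α₁L₁ − α₂L₂)
L₂ − L₁ = 1.3901 − 1.3865 = 3.60×10⁻³ m
α₁L₁ − α₂L₂ = 13.3×10⁻⁶×1.3865 − 35×10⁻⁷×1.3901 = 1.35751×10⁻⁵ m/K
ΔT = 3.60×10⁻³ / 1.35751×10⁻⁵ = 265.191 K
T = 18.7 + 265.191 = 283.891 °C

T = 283.9 °C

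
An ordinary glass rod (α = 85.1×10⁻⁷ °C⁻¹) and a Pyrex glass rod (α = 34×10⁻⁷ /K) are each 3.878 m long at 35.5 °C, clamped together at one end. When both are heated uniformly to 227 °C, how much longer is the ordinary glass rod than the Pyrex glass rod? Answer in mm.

ΔT = 191.5 K
ordinary glass: ΔL = 85.1×10⁻⁷ × 3.878 m × 191.5 = 6.3198×10⁻³ m = 6.3198 mm
Pyrex glass: ΔL = 34×10⁻⁷ × 3.878 m × 191.5 = 2.5250×10⁻³ m = 2.5250 mm
difference = 6.3198 − 2.5250 = 3.7948 mm

3.79 mm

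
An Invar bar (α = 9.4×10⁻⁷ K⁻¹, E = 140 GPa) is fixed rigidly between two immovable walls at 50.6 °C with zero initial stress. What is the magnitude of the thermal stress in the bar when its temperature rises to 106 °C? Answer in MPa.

Fully constrained: the free strain ε = αΔT is blocked, so σ = Eε = EαΔT.
|ΔT| = 55.4 K
σ = 140×10⁹ × 9.4×10⁻⁷ × 55.4 = 7.29×10⁶ Pa

σ = 7.29 MPa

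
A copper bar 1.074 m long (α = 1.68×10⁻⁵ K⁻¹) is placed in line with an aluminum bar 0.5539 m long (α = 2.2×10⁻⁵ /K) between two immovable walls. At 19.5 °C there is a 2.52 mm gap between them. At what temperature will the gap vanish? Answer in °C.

T = 103 °C

α₁L₁ = 1.80432×10⁻⁵ m/K, α₂L₂ = 1.21858×10⁻⁵ m/K → total 3.0229×10⁻⁵ m/K
ΔT = g/(α₁L₁+α₂L₂) = 2.52×10⁻³ / 3.0229×10⁻⁵ = 83.36 K
T = 19.5 + 83.36 = 102.86 °C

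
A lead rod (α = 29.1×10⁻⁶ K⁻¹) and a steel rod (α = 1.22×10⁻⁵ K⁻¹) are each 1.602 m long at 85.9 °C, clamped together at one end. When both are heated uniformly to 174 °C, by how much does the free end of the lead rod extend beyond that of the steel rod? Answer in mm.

2.39 mm

ΔT = 88.1 K
lead: ΔL = 29.1×10⁻⁶ × 1.602 m × 88.1 = 4.1071×10⁻³ m = 4.1071 mm
steel: ΔL = 1.22×10⁻⁵ × 1.602 m × 88.1 = 1.7219×10⁻³ m = 1.7219 mm
difference = 4.1071 − 1.7219 = 2.3852 mm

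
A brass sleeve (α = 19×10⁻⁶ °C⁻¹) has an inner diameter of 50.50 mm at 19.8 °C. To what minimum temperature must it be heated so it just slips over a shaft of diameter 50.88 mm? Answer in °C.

T = 416 °C

Required Δd = 50.88 − 50.50 = 0.38 mm
Δd = αd₀ΔT ⇒ ΔT = Δd/(αd₀) = 0.38 / (19×10⁻⁶ × 50.50) = 396.04 K
T_min = 19.8 + 396.04 = 415.84 °C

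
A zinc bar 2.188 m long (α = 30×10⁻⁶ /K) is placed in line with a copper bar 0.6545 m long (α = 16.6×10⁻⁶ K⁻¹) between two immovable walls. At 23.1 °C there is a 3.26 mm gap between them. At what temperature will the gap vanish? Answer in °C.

Gap closes when ΔL₁ + ΔL₂ = 3.26 mm = 3.26×10⁻³ m
(α₁L₁ + α₂L₂)ΔT = g
α₁L₁ + α₂L₂ = 30×10⁻⁶×2.188 + 16.6×10⁻⁶×0.6545 = 7.65047×10⁻⁵ m/K
ΔT = 3.26×10⁻³ / 7.65047×10⁻⁵ = 42.612 K
T = 23.1 + 42.612 = 65.712 °C

T = 65.7 °C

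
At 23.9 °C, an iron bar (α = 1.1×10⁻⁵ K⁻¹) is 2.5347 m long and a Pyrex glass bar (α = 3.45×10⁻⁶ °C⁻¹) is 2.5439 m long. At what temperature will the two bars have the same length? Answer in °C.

T = 505.4 °C

Equal length when α₁L₁ΔT − α₂L₂ΔT = L₂ − L₁ = 9.20×10⁻³ m
α₁L₁ = 2.78817×10⁻⁵, α₂L₂ = 8.776455×10⁻⁶ → Δ(αL) = 1.9105245×10⁻⁵ m/K
ΔT = 9.20×10⁻³ / 1.9105245×10⁻⁵ = 481.543 K, so T = 23.9 + 481.543 = 505.443 °C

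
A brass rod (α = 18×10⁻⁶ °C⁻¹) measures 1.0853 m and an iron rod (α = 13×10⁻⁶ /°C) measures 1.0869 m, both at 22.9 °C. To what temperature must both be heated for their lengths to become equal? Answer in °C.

T = 318.9 °C

L₁(1 + α₁ΔT) = L₂(1 + α₂ΔT) ⇒ ΔT = (L₂ − L₁)/(α₁L₁ − α₂L₂)
L₂ − L₁ = 1.0869 − 1.0853 = 1.60×10⁻³ m
α₁L₁ − α₂L₂ = 18×10⁻⁶×1.0853 − 13×10⁻⁶×1.0869 = 5.4057×10⁻⁶ m/K
ΔT = 1.60×10⁻³ / 5.4057×10⁻⁶ = 295.984 K
T = 22.9 + 295.984 = 318.884 °C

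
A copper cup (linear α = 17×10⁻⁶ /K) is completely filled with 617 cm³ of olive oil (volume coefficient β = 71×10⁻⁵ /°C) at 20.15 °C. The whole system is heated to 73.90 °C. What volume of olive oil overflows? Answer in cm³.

The cup also expands: β_container ≈ 3α = 5.1×10⁻⁵ /K
Net overflow = V₀(β_liq − 3α_cont)ΔT
β − 3α = 7.10×10⁻⁴ − 5.1×10⁻⁵ = 6.59×10⁻⁴ /K; ΔT = 53.75 K
ΔV = 617 × 6.59×10⁻⁴ × 53.75 = 21.9 cm³

21.9 cm³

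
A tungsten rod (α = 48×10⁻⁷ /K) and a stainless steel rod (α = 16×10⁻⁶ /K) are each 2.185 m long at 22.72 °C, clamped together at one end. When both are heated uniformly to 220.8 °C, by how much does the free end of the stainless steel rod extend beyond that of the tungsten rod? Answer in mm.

4.85 mm

ΔT = 198.08 K
tungsten: ΔL = 48×10⁻⁷ × 2.185 m × 198.08 = 2.0775×10⁻³ m = 2.0775 mm
stainless steel: ΔL = 16×10⁻⁶ × 2.185 m × 198.08 = 6.9249×10⁻³ m = 6.9249 mm
difference = 6.9249 − 2.0775 = 4.8474 mm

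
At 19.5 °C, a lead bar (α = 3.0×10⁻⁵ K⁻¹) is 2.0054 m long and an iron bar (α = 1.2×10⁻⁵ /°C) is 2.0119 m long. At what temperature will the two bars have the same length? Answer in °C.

Equal length when α₁L₁ΔT − α₂L₂ΔT = L₂ − L₁ = 6.50×10⁻³ m
α₁L₁ = 6.0162×10⁻⁵, α₂L₂ = 2.41428×10⁻⁵ → Δ(αL) = 3.60192×10⁻⁵ m/K
ΔT = 6.50×10⁻³ / 3.60192×10⁻⁵ = 180.459 K, so T = 19.5 + 180.459 = 199.959 °C

T = 200.0 °C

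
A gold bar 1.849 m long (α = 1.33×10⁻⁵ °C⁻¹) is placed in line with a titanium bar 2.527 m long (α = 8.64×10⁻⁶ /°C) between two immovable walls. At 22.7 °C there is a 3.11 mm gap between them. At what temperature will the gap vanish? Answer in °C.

T = 89.7 °C

Gap closes when ΔL₁ + ΔL₂ = 3.11 mm = 3.11×10⁻³ m
(α₁L₁ + α₂L₂)ΔT = g
α₁L₁ + α₂L₂ = 1.33×10⁻⁵×1.849 + 8.64×10⁻⁶×2.527 = 4.642498×10⁻⁵ m/K
ΔT = 3.11×10⁻³ / 4.642498×10⁻⁵ = 66.990 K
T = 22.7 + 66.990 = 89.690 °C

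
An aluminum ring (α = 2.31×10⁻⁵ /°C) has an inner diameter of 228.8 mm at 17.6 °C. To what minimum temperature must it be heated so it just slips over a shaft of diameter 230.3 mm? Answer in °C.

Required Δd = 230.3 − 228.8 = 1.5 mm
Δd = αd₀ΔT ⇒ ΔT = Δd/(αd₀) = 1.5 / (2.31×10⁻⁵ × 228.8) = 283.81 K
T_min = 17.6 + 283.81 = 301.41 °C

T = 301 °C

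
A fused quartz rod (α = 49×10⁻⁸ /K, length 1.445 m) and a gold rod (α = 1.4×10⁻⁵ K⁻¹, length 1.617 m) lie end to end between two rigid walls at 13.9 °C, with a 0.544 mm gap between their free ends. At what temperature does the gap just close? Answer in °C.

Gap closes when ΔL₁ + ΔL₂ = 0.544 mm = 5.44×10⁻⁴ m
(α₁L₁ + α₂L₂)ΔT = g
α₁L₁ + α₂L₂ = 49×10⁻⁸×1.445 + 1.4×10⁻⁵×1.617 = 2.334605×10⁻⁵ m/K
ΔT = 5.44×10⁻⁴ / 2.334605×10⁻⁵ = 23.302 K
T = 13.9 + 23.302 = 37.202 °C

T = 37.2 °C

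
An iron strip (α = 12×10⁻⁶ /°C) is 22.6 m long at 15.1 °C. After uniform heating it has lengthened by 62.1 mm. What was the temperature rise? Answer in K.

ΔL = αL₀ΔT ⇒ ΔT = ΔL / (αL₀)
ΔT = 62.1×10⁻³ m / (12×10⁻⁶ × 22.6 m) = 228.98 K

ΔT = 229 K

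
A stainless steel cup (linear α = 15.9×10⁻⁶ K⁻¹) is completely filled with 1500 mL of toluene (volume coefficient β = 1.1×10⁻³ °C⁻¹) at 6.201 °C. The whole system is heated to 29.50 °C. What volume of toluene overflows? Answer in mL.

The cup also expands: β_container ≈ 3α = 4.77×10⁻⁵ /K
Net overflow = V₀(β_liq − 3α_cont)ΔT
β − 3α = 1.10×10⁻³ − 4.77×10⁻⁵ = 1.0523×10⁻³ /K; ΔT = 23.299 K
ΔV = 1500 × 1.0523×10⁻³ × 23.299 = 36.8 mL

36.8 mL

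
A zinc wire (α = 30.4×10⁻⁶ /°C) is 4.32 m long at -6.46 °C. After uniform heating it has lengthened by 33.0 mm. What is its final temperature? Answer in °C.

T = 245 °C

ΔL = αL₀ΔT ⇒ ΔT = ΔL / (αL₀)
ΔT = 33.0×10⁻³ m / (30.4×10⁻⁶ × 4.32 m) = 251.28 K
T = -6.46 + 251.28 = 244.82 °C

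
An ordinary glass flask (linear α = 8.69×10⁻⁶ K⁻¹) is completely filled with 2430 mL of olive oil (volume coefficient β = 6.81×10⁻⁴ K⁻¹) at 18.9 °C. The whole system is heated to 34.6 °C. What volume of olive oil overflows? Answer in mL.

The flask also expands: β_container ≈ 3α = 2.607×10⁻⁵ /K
Net overflow = V₀(β_liq − 3α_cont)ΔT
β − 3α = 6.81×10⁻⁴ − 2.607×10⁻⁵ = 6.5493×10⁻⁴ /K; ΔT = 15.7 K
ΔV = 2430 × 6.5493×10⁻⁴ × 15.7 = 25.0 mL

25.0 mL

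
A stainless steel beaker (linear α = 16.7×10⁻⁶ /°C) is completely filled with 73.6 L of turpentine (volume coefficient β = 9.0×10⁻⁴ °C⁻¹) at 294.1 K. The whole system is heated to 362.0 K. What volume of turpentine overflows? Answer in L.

The beaker also expands: β_container ≈ 3α = 5.01×10⁻⁵ /K
Net overflow = V₀(β_liq − 3α_cont)ΔT
β − 3α = 9.00×10⁻⁴ − 5.01×10⁻⁵ = 8.499×10⁻⁴ /K; ΔT = 67.9 K
ΔV = 73.6 × 8.499×10⁻⁴ × 67.9 = 4.25 L

4.25 L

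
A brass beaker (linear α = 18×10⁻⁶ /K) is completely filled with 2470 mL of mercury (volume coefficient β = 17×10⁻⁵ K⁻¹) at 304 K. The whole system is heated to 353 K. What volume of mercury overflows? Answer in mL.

The beaker also expands: β_container ≈ 3α = 5.4×10⁻⁵ /K
Net overflow = V₀(β_liq − 3α_cont)ΔT
β − 3α = 1.70×10⁻⁴ − 5.4×10⁻⁵ = 1.16×10⁻⁴ /K; ΔT = 49 K
ΔV = 2470 × 1.16×10⁻⁴ × 49 = 14.0 mL

14.0 mL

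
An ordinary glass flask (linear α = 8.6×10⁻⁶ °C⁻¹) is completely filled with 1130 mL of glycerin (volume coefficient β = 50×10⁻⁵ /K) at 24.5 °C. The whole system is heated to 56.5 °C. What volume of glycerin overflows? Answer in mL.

The flask also expands: β_container ≈ 3α = 2.58×10⁻⁵ /K
Net overflow = V₀(β_liq − 3α_cont)ΔT
β − 3α = 5.00×10⁻⁴ − 2.58×10⁻⁵ = 4.742×10⁻⁴ /K; ΔT = 32.0 K
ΔV = 1130 × 4.742×10⁻⁴ × 32.0 = 17.1 mL

17.1 mL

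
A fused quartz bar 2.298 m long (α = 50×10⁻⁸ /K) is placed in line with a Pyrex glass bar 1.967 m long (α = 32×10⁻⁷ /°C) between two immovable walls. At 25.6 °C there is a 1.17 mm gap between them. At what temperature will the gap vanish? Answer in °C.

α₁L₁ = 1.149×10⁻⁶ m/K, α₂L₂ = 6.2944×10⁻⁶ m/K → total 7.4434×10⁻⁶ m/K
ΔT = g/(α₁L₁+α₂L₂) = 1.17×10⁻³ / 7.4434×10⁻⁶ = 157.19 K
T = 25.6 + 157.19 = 182.79 °C

T = 183 °C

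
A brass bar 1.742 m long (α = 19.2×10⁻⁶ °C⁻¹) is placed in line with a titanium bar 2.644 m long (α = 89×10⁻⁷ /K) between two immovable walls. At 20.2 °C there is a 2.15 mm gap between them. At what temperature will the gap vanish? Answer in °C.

Gap closes when ΔL₁ + ΔL₂ = 2.15 mm = 2.15×10⁻³ m
(α₁L₁ + α₂L₂)ΔT = g
α₁L₁ + α₂L₂ = 19.2×10⁻⁶×1.742 + 89×10⁻⁷×2.644 = 5.6978×10⁻⁵ m/K
ΔT = 2.15×10⁻³ / 5.6978×10⁻⁵ = 37.734 K
T = 20.2 + 37.734 = 57.934 °C

T = 57.9 °C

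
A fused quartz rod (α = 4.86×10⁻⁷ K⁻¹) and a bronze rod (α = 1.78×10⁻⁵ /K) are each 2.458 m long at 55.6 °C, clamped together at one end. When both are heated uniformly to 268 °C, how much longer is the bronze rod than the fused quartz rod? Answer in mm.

9.04 mm

ΔT = 212.4 K
fused quartz: ΔL = 4.86×10⁻⁷ × 2.458 m × 212.4 = 2.5373×10⁻⁴ m = 0.25373 mm
bronze: ΔL = 1.78×10⁻⁵ × 2.458 m × 212.4 = 9.2930×10⁻³ m = 9.2930 mm
difference = 9.2930 − 0.25373 = 9.03927 mm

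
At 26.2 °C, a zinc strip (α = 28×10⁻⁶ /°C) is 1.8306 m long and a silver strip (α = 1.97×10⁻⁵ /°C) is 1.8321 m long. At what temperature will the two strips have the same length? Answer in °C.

T = 125.1 °C

Equal length when α₁L₁ΔT − α₂L₂ΔT = L₂ − L₁ = 1.50×10⁻³ m
α₁L₁ = 5.12568×10⁻⁵, α₂L₂ = 3.609237×10⁻⁵ → Δ(αL) = 1.516443×10⁻⁵ m/K
ΔT = 1.50×10⁻³ / 1.516443×10⁻⁵ = 98.916 K, so T = 26.2 + 98.916 = 125.116 °C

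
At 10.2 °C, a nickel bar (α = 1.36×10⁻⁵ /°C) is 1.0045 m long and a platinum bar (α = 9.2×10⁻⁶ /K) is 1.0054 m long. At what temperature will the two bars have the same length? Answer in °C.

T = 214.2 °C

L₁(1 + α₁ΔT) = L₂(1 + α₂ΔT) ⇒ ΔT = (L₂ − L₁)/(α₁L₁ − α₂L₂)
L₂ − L₁ = 1.0054 − 1.0045 = 9.00×10⁻⁴ m
α₁L₁ − α₂L₂ = 1.36×10⁻⁵×1.0045 − 9.2×10⁻⁶×1.0054 = 4.41152×10⁻⁶ m/K
ΔT = 9.00×10⁻⁴ / 4.41152×10⁻⁶ = 204.011 K
T = 10.2 + 204.011 = 214.211 °C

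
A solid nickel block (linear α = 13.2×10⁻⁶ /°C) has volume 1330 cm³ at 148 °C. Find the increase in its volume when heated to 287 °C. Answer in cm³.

ΔV = 7.32 cm³

Isotropic solid: β ≈ 3α = 4.0×10⁻⁵ /K; ΔT = 139 K
ΔV = 3αV₀ΔT = 3(13.2×10⁻⁶)(1330)(139) = 7.32 cm³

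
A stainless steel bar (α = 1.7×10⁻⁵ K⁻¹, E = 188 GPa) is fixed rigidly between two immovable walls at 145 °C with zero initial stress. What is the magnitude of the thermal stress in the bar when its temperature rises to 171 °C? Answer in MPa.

σ = 83.1 MPa

Fully constrained: the free strain ε = αΔT is blocked, so σ = Eε = EαΔT.
|ΔT| = 26 K
σ = 188×10⁹ × 1.7×10⁻⁵ × 26 = 8.31×10⁷ Pa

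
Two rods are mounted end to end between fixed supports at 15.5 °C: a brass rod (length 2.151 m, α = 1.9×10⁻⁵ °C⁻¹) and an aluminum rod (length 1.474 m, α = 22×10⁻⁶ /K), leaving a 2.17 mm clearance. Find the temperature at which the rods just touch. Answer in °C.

T = 45.1 °C

α₁L₁ = 4.0869×10⁻⁵ m/K, α₂L₂ = 3.2428×10⁻⁵ m/K → total 7.3297×10⁻⁵ m/K
ΔT = g/(α₁L₁+α₂L₂) = 2.17×10⁻³ / 7.3297×10⁻⁵ = 29.606 K
T = 15.5 + 29.606 = 45.106 °C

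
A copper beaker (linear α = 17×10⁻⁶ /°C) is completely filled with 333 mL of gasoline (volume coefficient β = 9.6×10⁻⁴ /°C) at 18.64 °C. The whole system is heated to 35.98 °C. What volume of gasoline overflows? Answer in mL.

5.25 mL

The beaker also expands: β_container ≈ 3α = 5.1×10⁻⁵ /K
Net overflow = V₀(β_liq − 3α_cont)ΔT
β − 3α = 9.60×10⁻⁴ − 5.1×10⁻⁵ = 9.09×10⁻⁴ /K; ΔT = 17.34 K
ΔV = 333 × 9.09×10⁻⁴ × 17.34 = 5.25 mL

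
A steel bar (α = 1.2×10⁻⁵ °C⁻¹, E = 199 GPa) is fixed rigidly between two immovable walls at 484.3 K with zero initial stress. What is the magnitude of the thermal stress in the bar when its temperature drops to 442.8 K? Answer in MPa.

Fully constrained: the free strain ε = αΔT is blocked, so σ = Eε = EαΔT.
|ΔT| = 41.5 K
σ = 199×10⁹ × 1.2×10⁻⁵ × 41.5 = 9.91×10⁷ Pa

σ = 99.1 MPa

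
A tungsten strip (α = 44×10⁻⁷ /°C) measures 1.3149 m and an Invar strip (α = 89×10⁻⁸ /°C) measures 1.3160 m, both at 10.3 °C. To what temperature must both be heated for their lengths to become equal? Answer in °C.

T = 248.7 °C

Equal length when α₁L₁ΔT − α₂L₂ΔT = L₂ − L₁ = 1.10×10⁻³ m
α₁L₁ = 5.78556×10⁻⁶, α₂L₂ = 1.17124×10⁻⁶ → Δ(αL) = 4.61432×10⁻⁶ m/K
ΔT = 1.10×10⁻³ / 4.61432×10⁻⁶ = 238.388 K, so T = 10.3 + 238.388 = 248.688 °C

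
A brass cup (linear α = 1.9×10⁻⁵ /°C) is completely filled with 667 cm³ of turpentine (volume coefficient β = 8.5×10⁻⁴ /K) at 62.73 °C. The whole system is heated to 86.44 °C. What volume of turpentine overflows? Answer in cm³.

The cup also expands: β_container ≈ 3α = 5.7×10⁻⁵ /K
Net overflow = V₀(β_liq − 3α_cont)ΔT
β − 3α = 8.50×10⁻⁴ − 5.7×10⁻⁵ = 7.93×10⁻⁴ /K; ΔT = 23.71 K
ΔV = 667 × 7.93×10⁻⁴ × 23.71 = 12.5 cm³

12.5 cm³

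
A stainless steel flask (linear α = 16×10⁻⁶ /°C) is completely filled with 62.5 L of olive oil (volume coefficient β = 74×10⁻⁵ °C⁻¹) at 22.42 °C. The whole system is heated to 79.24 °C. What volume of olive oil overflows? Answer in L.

2.46 L

The flask also expands: β_container ≈ 3α = 4.8×10⁻⁵ /K
Net overflow = V₀(β_liq − 3α_cont)ΔT
β − 3α = 7.40×10⁻⁴ − 4.8×10⁻⁵ = 6.92×10⁻⁴ /K; ΔT = 56.82 K
ΔV = 62.5 × 6.92×10⁻⁴ × 56.82 = 2.46 L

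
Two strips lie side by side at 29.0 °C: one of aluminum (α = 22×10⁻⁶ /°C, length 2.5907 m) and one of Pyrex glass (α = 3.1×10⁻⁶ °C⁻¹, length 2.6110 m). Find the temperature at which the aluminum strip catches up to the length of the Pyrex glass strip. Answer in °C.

T = 444.1 °C

Equal length when α₁L₁ΔT − α₂L₂ΔT = L₂ − L₁ = 2.03×10⁻² m
α₁L₁ = 5.69954×10⁻⁵, α₂L₂ = 8.0941×10⁻⁶ → Δ(αL) = 4.89013×10⁻⁵ m/K
ΔT = 2.03×10⁻² / 4.89013×10⁻⁵ = 415.122 K, so T = 29.0 + 415.122 = 444.122 °C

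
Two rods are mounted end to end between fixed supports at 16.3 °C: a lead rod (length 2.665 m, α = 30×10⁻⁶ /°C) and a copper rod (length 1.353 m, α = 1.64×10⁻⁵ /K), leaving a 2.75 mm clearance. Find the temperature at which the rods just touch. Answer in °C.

T = 43.2 °C

Gap closes when ΔL₁ + ΔL₂ = 2.75 mm = 2.75×10⁻³ m
(α₁L₁ + α₂L₂)ΔT = g
α₁L₁ + α₂L₂ = 30×10⁻⁶×2.665 + 1.64×10⁻⁵×1.353 = 1.021392×10⁻⁴ m/K
ΔT = 2.75×10⁻³ / 1.021392×10⁻⁴ = 26.924 K
T = 16.3 + 26.924 = 43.224 °C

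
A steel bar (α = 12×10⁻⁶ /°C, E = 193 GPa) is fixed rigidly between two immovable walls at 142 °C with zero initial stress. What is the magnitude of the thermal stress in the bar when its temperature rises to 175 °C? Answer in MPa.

σ = 76.4 MPa

Fully constrained: the free strain ε = αΔT is blocked, so σ = Eε = EαΔT.
|ΔT| = 33 K
σ = 193×10⁹ × 12×10⁻⁶ × 33 = 7.64×10⁷ Pa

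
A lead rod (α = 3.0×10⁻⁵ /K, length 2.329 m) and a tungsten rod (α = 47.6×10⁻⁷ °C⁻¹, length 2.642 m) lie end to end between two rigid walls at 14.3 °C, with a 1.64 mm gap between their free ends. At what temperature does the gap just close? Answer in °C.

α₁L₁ = 6.987×10⁻⁵ m/K, α₂L₂ = 1.257592×10⁻⁵ m/K → total 8.244592×10⁻⁵ m/K
ΔT = g/(α₁L₁+α₂L₂) = 1.64×10⁻³ / 8.244592×10⁻⁵ = 19.892 K
T = 14.3 + 19.892 = 34.192 °C

T = 34.2 °C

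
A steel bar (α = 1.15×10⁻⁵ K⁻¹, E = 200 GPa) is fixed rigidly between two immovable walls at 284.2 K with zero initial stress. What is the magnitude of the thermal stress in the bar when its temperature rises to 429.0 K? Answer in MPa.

Fully constrained: the free strain ε = αΔT is blocked, so σ = Eε = EαΔT.
|ΔT| = 144.8 K
σ = 200×10⁹ × 1.15×10⁻⁵ × 144.8 = 3.33×10⁸ Pa

σ = 333 MPa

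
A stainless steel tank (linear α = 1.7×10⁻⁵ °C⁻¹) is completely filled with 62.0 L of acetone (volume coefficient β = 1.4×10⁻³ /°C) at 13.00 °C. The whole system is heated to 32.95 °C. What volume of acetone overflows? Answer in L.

The tank also expands: β_container ≈ 3α = 5.1×10⁻⁵ /K
Net overflow = V₀(β_liq − 3α_cont)ΔT
β − 3α = 1.40×10⁻³ − 5.1×10⁻⁵ = 1.349×10⁻³ /K; ΔT = 19.95 K
ΔV = 62.0 × 1.349×10⁻³ × 19.95 = 1.67 L

1.67 L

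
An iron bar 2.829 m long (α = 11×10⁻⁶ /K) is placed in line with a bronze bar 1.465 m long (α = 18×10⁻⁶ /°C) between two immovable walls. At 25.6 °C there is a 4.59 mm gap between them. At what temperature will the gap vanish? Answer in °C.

T = 105 °C

α₁L₁ = 3.1119×10⁻⁵ m/K, α₂L₂ = 2.637×10⁻⁵ m/K → total 5.7489×10⁻⁵ m/K
ΔT = g/(α₁L₁+α₂L₂) = 4.59×10⁻³ / 5.7489×10⁻⁵ = 79.84 K
T = 25.6 + 79.84 = 105.44 °C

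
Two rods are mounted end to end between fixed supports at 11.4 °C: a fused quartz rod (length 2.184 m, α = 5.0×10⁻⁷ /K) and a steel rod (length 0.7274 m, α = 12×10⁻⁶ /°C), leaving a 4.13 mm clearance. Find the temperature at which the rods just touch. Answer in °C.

Gap closes when ΔL₁ + ΔL₂ = 4.13 mm = 4.13×10⁻³ m
(α₁L₁ + α₂L₂)ΔT = g
α₁L₁ + α₂L₂ = 5.0×10⁻⁷×2.184 + 12×10⁻⁶×0.7274 = 9.8208×10⁻⁶ m/K
ΔT = 4.13×10⁻³ / 9.8208×10⁻⁶ = 420.54 K
T = 11.4 + 420.54 = 431.94 °C

T = 432 °C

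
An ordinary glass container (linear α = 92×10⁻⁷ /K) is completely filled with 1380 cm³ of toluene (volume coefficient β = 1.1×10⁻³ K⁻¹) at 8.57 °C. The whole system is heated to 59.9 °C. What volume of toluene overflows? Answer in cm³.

The container also expands: β_container ≈ 3α = 2.76×10⁻⁵ /K
Net overflow = V₀(β_liq − 3α_cont)ΔT
β − 3α = 1.10×10⁻³ − 2.76×10⁻⁵ = 1.0724×10⁻³ /K; ΔT = 51.33 K
ΔV = 1380 × 1.0724×10⁻³ × 51.33 = 76.0 cm³

76.0 cm³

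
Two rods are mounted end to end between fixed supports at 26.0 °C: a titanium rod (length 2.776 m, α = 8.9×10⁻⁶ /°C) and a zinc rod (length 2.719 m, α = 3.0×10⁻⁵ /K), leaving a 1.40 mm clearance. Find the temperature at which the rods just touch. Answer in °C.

Gap closes when ΔL₁ + ΔL₂ = 1.40 mm = 1.40×10⁻³ m
(α₁L₁ + α₂L₂)ΔT = g
α₁L₁ + α₂L₂ = 8.9×10⁻⁶×2.776 + 3.0×10⁻⁵×2.719 = 1.062764×10⁻⁴ m/K
ΔT = 1.40×10⁻³ / 1.062764×10⁻⁴ = 13.173 K
T = 26.0 + 13.173 = 39.173 °C

T = 39.2 °C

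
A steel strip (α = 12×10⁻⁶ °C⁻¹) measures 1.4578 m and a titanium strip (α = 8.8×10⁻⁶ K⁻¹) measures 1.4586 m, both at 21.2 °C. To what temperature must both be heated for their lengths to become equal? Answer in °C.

L₁(1 + α₁ΔT) = L₂(1 + α₂ΔT) ⇒ ΔT = (L₂ − L₁)/(α₁L₁ − α₂L₂)
L₂ − L₁ = 1.4586 − 1.4578 = 8.00×10⁻⁴ m
α₁L₁ − α₂L₂ = 12×10⁻⁶×1.4578 − 8.8×10⁻⁶×1.4586 = 4.65792×10⁻⁶ m/K
ΔT = 8.00×10⁻⁴ / 4.65792×10⁻⁶ = 171.750 K
T = 21.2 + 171.750 = 192.950 °C

T = 193.0 °C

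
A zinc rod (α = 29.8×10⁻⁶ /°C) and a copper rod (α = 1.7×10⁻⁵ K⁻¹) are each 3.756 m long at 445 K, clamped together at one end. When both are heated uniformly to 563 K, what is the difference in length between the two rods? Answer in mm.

ΔT = 118 K
zinc: ΔL = 29.8×10⁻⁶ × 3.756 m × 118 = 1.3208×10⁻² m = 13.208 mm
copper: ΔL = 1.7×10⁻⁵ × 3.756 m × 118 = 7.5345×10⁻³ m = 7.5345 mm
difference = 13.208 − 7.5345 = 5.6735 mm

5.67 mm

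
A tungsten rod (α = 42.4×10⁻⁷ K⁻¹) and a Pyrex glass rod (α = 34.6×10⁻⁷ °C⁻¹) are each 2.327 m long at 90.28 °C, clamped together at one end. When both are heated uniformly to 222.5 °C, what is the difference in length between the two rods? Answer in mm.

ΔT = 132.22 K
tungsten: ΔL = 42.4×10⁻⁷ × 2.327 m × 132.22 = 1.3045×10⁻³ m = 1.3045 mm
Pyrex glass: ΔL = 34.6×10⁻⁷ × 2.327 m × 132.22 = 1.0646×10⁻³ m = 1.0646 mm
difference = 1.3045 − 1.0646 = 0.2399 mm

0.240 mm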